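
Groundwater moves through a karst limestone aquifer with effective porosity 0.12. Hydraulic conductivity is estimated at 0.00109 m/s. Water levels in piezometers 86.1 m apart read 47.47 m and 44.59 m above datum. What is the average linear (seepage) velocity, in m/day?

Convert K: 0.00109 m/s × 86400 = 94.18 m/day.
Hydraulic gradient i = (47.47 − 44.59) / 86.1 = 2.88 / 86.1 = 0.03345.
Darcy flux q = K · i = 94.18 × 0.03345 = 3.150 m/day.
Seepage velocity v = q / n_e = 3.150 / 0.12 = 26.25 m/day.

26.3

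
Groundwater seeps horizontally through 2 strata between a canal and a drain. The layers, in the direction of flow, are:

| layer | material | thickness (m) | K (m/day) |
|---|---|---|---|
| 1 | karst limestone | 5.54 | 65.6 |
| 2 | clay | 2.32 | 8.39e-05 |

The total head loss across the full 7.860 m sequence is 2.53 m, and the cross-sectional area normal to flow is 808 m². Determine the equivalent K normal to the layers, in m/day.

Flow is perpendicular to layering, so the layers act in series and the equivalent K is the thickness-weighted harmonic mean.
Total thickness L = 5.54 + 2.32 = 7.860 m.
Σ(b_i/K_i) = 5.54/65.6 + 2.32/8.39e-05 = 27652 d.
K_eq = L / Σ(b_i/K_i) = 7.860 / 27652 = 0.0002842 m/day.

0.000284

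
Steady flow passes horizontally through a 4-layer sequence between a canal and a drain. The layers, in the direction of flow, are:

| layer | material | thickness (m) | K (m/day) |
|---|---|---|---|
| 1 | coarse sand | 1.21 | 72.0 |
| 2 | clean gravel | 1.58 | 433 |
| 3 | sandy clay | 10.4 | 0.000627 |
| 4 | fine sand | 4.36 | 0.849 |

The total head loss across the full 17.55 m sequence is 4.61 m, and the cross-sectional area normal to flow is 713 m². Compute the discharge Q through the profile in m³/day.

Flow is perpendicular to layering, so the layers act in series and the equivalent K is the thickness-weighted harmonic mean.
Total thickness L = 1.21 + 1.58 + 10.4 + 4.36 = 17.55 m.
Σ(b_i/K_i) = 1.21/72.0 + 1.58/433 + 10.4/0.000627 + 4.36/0.849 = 16592 d.
K_eq = L / Σ(b_i/K_i) = 17.55 / 16592 = 0.001058 m/day.
Q = K_eq · A · (Δh/L) = 0.001058 × 713 × (4.61/17.55) = 0.1981 m³/day.

0.198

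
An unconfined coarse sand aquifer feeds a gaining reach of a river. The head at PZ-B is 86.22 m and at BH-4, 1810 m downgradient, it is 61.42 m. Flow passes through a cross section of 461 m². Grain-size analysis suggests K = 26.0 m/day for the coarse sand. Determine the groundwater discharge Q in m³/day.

164

Hydraulic gradient i = (86.22 − 61.42) / 1810 = 24.8 / 1810 = 0.01370.
Darcy's law: Q = K · A · i = 26.00 × 461.0 × 0.01370 = 164.2 m³/day.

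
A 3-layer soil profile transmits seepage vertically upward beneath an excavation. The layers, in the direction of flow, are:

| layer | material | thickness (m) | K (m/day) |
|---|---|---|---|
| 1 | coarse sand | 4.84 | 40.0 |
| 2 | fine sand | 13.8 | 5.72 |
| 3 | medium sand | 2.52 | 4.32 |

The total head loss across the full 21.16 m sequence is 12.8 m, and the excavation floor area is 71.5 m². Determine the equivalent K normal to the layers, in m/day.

Flow is perpendicular to layering, so the layers act in series and the equivalent K is the thickness-weighted harmonic mean.
Total thickness L = 4.84 + 13.8 + 2.52 = 21.16 m.
Σ(b_i/K_i) = 4.84/40.0 + 13.8/5.72 + 2.52/4.32 = 3.117 d.
K_eq = L / Σ(b_i/K_i) = 21.16 / 3.117 = 6.789 m/day.

6.79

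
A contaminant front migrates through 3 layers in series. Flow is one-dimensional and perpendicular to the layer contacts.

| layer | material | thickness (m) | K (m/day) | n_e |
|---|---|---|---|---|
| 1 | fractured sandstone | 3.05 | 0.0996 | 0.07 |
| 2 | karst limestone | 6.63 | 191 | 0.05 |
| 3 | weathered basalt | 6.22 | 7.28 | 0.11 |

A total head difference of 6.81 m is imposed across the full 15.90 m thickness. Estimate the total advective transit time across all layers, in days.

5.69

With flow normal to the layers, continuity requires the same specific discharge q through every layer.
Σ(b_i/K_i) = 3.05/0.0996 + 6.63/191 + 6.22/7.28 = 31.51 d.
q = Δh / Σ(b_i/K_i) = 6.81 / 31.51 = 0.2161 m/day.
In each layer the seepage velocity is v_i = q/n_i, so the layer transit time is t_i = b_i·n_i / q:
  layer 1 (fractured sandstone): t_1 = 3.05 × 0.07 / 0.2161 = 0.9879 d
  layer 2 (karst limestone): t_2 = 6.63 × 0.05 / 0.2161 = 1.534 d
  layer 3 (weathered basalt): t_3 = 6.22 × 0.11 / 0.2161 = 3.166 d
Total t = Σ t_i = 5.688 days.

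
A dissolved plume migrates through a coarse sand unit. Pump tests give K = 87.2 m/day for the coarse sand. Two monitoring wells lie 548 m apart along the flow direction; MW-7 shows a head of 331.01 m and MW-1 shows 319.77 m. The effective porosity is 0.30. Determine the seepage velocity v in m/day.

Hydraulic gradient i = (331.01 − 319.77) / 548 = 11.24 / 548 = 0.02051.
Darcy flux q = K · i = 87.20 × 0.02051 = 1.789 m/day.
Seepage velocity v = q / n_e = 1.789 / 0.30 = 5.962 m/day.

5.96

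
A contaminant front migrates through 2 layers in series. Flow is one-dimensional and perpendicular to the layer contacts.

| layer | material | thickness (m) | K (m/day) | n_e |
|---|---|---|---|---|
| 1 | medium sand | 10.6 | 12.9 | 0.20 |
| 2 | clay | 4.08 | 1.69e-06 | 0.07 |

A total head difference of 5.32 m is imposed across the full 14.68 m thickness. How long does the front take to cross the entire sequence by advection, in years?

With flow normal to the layers, continuity requires the same specific discharge q through every layer.
Σ(b_i/K_i) = 10.6/12.9 + 4.08/1.69e-06 = 2.414e+06 d.
q = Δh / Σ(b_i/K_i) = 5.32 / 2.414e+06 = 2.204e-06 m/day.
In each layer the seepage velocity is v_i = q/n_i, so the layer transit time is t_i = b_i·n_i / q:
  layer 1 (medium sand): t_1 = 10.6 × 0.20 / 2.204e-06 = 9.621e+05 d
  layer 2 (clay): t_2 = 4.08 × 0.07 / 2.204e-06 = 1.296e+05 d
Total t = Σ t_i = 1.092e+06 days = 2989 years.

2990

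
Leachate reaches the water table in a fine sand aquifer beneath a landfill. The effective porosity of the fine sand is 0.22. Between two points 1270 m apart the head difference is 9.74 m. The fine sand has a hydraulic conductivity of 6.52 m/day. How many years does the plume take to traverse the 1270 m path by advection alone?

Hydraulic gradient i = Δh / L = 9.74 / 1270 = 0.007669.
Darcy flux q = K · i = 6.520 × 0.007669 = 0.05000 m/day.
Seepage velocity v = q / n_e = 0.05000 / 0.22 = 0.2273 m/day.
Travel time t = L / v = 1270 / 0.2273 = 5588 days = 15.30 years.

15.3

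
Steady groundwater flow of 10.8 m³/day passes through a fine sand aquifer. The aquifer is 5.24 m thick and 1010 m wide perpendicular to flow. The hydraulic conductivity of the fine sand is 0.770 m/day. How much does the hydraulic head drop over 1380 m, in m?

3.66

Cross-sectional area A = 1010 × 5.24 = 5292 m².
From Q = K·A·i, i = Q / (K·A) = 10.8 / (0.7700 × 5292) = 0.002650.
Head loss Δh = i · L = 0.002650 × 1380 = 3.657 m.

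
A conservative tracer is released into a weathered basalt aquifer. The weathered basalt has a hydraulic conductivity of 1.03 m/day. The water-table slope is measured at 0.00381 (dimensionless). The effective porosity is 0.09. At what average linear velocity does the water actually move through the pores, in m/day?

Hydraulic gradient i = 0.00381.
Darcy flux q = K · i = 1.030 × 0.003810 = 0.003924 m/day.
Seepage velocity v = q / n_e = 0.003924 / 0.09 = 0.04360 m/day.

0.0436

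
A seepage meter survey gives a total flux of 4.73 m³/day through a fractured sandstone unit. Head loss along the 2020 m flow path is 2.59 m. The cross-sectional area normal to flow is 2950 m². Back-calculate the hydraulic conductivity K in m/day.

Hydraulic gradient i = Δh / L = 2.59 / 2020 = 0.001282.
From Q = K·A·i, K = Q / (A·i) = 4.73 / (2950 × 0.001282) = 1.251 m/day.

1.25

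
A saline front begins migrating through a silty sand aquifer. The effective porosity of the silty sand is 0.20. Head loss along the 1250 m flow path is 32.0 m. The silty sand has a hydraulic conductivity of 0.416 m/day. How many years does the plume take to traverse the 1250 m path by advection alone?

Hydraulic gradient i = Δh / L = 32.0 / 1250 = 0.02560.
Darcy flux q = K · i = 0.4160 × 0.02560 = 0.01065 m/day.
Seepage velocity v = q / n_e = 0.01065 / 0.20 = 0.05325 m/day.
Travel time t = L / v = 1250 / 0.05325 = 23475 days = 64.27 years.

64.3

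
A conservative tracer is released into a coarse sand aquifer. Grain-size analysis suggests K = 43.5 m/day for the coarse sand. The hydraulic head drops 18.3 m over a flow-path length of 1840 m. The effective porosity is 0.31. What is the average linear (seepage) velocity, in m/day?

Hydraulic gradient i = Δh / L = 18.3 / 1840 = 0.009946.
Darcy flux q = K · i = 43.50 × 0.009946 = 0.4326 m/day.
Seepage velocity v = q / n_e = 0.4326 / 0.31 = 1.396 m/day.

1.40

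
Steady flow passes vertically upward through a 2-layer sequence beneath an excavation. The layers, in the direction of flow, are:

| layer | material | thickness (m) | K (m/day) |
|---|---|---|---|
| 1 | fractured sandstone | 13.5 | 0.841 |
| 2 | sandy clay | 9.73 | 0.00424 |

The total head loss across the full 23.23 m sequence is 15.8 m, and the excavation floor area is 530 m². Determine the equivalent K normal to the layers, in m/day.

Flow is perpendicular to layering, so the layers act in series and the equivalent K is the thickness-weighted harmonic mean.
Total thickness L = 13.5 + 9.73 = 23.23 m.
Σ(b_i/K_i) = 13.5/0.841 + 9.73/0.00424 = 2311 d.
K_eq = L / Σ(b_i/K_i) = 23.23 / 2311 = 0.01005 m/day.

0.0101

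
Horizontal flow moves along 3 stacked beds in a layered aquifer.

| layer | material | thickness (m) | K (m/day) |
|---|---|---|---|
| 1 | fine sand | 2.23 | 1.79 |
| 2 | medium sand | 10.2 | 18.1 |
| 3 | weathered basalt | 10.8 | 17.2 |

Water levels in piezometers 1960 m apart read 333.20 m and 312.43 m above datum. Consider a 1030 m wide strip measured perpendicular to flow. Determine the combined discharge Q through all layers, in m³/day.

4090

Flow is parallel to layering, so each bed carries its own Darcy discharge and the transmissivities add.
Σ(K_i·b_i) = 1.79×2.23 + 18.1×10.2 + 17.2×10.8 = 374.4 m²/day.
Hydraulic gradient i = (333.20 − 312.43) / 1960 = 20.77 / 1960 = 0.01060.
Q = Σ(K_i·b_i) · W · i = 374.4 × 1030 × 0.01060 = 4086 m³/day.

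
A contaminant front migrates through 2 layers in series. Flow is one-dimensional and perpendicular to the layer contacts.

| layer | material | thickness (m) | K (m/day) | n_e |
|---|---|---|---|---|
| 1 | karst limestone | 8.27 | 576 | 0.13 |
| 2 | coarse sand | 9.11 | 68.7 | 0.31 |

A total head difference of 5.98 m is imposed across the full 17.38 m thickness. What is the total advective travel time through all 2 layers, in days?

0.0958

With flow normal to the layers, continuity requires the same specific discharge q through every layer.
Σ(b_i/K_i) = 8.27/576 + 9.11/68.7 = 0.1470 d.
q = Δh / Σ(b_i/K_i) = 5.98 / 0.1470 = 40.69 m/day.
In each layer the seepage velocity is v_i = q/n_i, so the layer transit time is t_i = b_i·n_i / q:
  layer 1 (karst limestone): t_1 = 8.27 × 0.13 / 40.69 = 0.02642 d
  layer 2 (coarse sand): t_2 = 9.11 × 0.31 / 40.69 = 0.06940 d
Total t = Σ t_i = 0.09583 days.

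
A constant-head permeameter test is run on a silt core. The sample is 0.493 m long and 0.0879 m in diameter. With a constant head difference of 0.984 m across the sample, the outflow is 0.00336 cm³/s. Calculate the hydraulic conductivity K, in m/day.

0.0240

Cross-sectional area A = π·(d/2)² = π × (0.0879/2)² = 0.006068 m².
Convert discharge: 0.00336 cm³/s = 3.360e-09 m³/s.
Darcy's law rearranged: K = Q·L / (A·Δh) = 3.360e-09 × 0.493 / (0.006068 × 0.984) = 2.774e-07 m/s = 0.02397 m/day.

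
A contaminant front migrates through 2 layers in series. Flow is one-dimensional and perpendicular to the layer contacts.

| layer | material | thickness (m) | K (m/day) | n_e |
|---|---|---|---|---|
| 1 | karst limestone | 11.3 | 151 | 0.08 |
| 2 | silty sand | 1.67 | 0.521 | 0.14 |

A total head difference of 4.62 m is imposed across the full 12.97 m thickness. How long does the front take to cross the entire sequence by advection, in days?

With flow normal to the layers, continuity requires the same specific discharge q through every layer.
Σ(b_i/K_i) = 11.3/151 + 1.67/0.521 = 3.280 d.
q = Δh / Σ(b_i/K_i) = 4.62 / 3.280 = 1.408 m/day.
In each layer the seepage velocity is v_i = q/n_i, so the layer transit time is t_i = b_i·n_i / q:
  layer 1 (karst limestone): t_1 = 11.3 × 0.08 / 1.408 = 0.6418 d
  layer 2 (silty sand): t_2 = 1.67 × 0.14 / 1.408 = 0.1660 d
Total t = Σ t_i = 0.8078 days.

0.808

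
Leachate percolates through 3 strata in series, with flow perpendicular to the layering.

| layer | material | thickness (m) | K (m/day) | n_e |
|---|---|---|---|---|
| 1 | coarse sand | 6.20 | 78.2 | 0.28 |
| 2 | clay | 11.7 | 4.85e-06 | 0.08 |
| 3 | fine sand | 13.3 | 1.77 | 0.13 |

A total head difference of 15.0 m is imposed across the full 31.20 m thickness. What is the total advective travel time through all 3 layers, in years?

1940

With flow normal to the layers, continuity requires the same specific discharge q through every layer.
Σ(b_i/K_i) = 6.20/78.2 + 11.7/4.85e-06 + 13.3/1.77 = 2.412e+06 d.
q = Δh / Σ(b_i/K_i) = 15.0 / 2.412e+06 = 6.218e-06 m/day.
In each layer the seepage velocity is v_i = q/n_i, so the layer transit time is t_i = b_i·n_i / q:
  layer 1 (coarse sand): t_1 = 6.20 × 0.28 / 6.218e-06 = 2.792e+05 d
  layer 2 (clay): t_2 = 11.7 × 0.08 / 6.218e-06 = 1.505e+05 d
  layer 3 (fine sand): t_3 = 13.3 × 0.13 / 6.218e-06 = 2.781e+05 d
Total t = Σ t_i = 7.078e+05 days = 1938 years.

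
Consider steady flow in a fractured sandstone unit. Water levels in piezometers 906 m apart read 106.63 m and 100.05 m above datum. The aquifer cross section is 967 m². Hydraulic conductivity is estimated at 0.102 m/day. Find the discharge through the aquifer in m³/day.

Hydraulic gradient i = (106.63 − 100.05) / 906 = 6.58 / 906 = 0.007263.
Darcy's law: Q = K · A · i = 0.1020 × 967.0 × 0.007263 = 0.7163 m³/day.

0.716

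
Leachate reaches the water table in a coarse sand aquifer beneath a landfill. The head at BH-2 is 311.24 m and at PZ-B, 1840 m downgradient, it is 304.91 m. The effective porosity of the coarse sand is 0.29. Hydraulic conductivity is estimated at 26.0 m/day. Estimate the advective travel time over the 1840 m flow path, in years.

16.3

Hydraulic gradient i = (311.24 − 304.91) / 1840 = 6.33 / 1840 = 0.003440.
Darcy flux q = K · i = 26.00 × 0.003440 = 0.08945 m/day.
Seepage velocity v = q / n_e = 0.08945 / 0.29 = 0.3084 m/day.
Travel time t = L / v = 1840 / 0.3084 = 5966 days = 16.33 years.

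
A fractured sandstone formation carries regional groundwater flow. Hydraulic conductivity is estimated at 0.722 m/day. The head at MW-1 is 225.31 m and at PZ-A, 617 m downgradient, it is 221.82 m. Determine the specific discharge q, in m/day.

Hydraulic gradient i = (225.31 − 221.82) / 617 = 3.49 / 617 = 0.005656.
Specific discharge q = K · i = 0.7220 × 0.005656 = 0.004084 m/day.

0.00408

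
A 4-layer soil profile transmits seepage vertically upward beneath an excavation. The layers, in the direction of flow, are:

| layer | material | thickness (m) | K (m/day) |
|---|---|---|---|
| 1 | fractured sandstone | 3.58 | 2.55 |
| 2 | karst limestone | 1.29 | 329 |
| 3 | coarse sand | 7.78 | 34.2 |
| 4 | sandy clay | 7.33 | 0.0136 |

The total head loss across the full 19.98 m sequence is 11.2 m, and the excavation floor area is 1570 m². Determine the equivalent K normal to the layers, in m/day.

Flow is perpendicular to layering, so the layers act in series and the equivalent K is the thickness-weighted harmonic mean.
Total thickness L = 3.58 + 1.29 + 7.78 + 7.33 = 19.98 m.
Σ(b_i/K_i) = 3.58/2.55 + 1.29/329 + 7.78/34.2 + 7.33/0.0136 = 540.6 d.
K_eq = L / Σ(b_i/K_i) = 19.98 / 540.6 = 0.03696 m/day.

0.0370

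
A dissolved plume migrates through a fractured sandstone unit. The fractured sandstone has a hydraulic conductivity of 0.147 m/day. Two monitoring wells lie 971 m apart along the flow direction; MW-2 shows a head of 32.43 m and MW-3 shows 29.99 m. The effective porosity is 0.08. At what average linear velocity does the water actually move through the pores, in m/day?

Hydraulic gradient i = (32.43 − 29.99) / 971 = 2.44 / 971 = 0.002513.
Darcy flux q = K · i = 0.1470 × 0.002513 = 0.0003694 m/day.
Seepage velocity v = q / n_e = 0.0003694 / 0.08 = 0.004617 m/day.

0.00462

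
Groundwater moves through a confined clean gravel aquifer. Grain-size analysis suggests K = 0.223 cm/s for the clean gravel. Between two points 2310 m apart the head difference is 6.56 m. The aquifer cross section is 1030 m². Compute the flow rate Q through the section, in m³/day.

564

Convert K: 0.223 cm/s × 864 = 192.7 m/day.
Hydraulic gradient i = Δh / L = 6.56 / 2310 = 0.002840.
Darcy's law: Q = K · A · i = 192.7 × 1030 × 0.002840 = 563.6 m³/day.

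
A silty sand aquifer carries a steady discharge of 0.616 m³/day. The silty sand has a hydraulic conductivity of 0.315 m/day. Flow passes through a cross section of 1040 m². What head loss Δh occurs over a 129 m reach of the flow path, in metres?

From Q = K·A·i, i = Q / (K·A) = 0.616 / (0.3150 × 1040) = 0.001880.
Head loss Δh = i · L = 0.001880 × 129 = 0.2426 m.

0.243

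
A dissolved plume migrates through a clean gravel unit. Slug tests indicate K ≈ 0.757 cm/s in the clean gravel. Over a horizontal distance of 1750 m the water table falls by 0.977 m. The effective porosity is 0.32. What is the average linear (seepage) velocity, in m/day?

Convert K: 0.757 cm/s × 864 = 654.0 m/day.
Hydraulic gradient i = Δh / L = 0.977 / 1750 = 0.0005583.
Darcy flux q = K · i = 654.0 × 0.0005583 = 0.3651 m/day.
Seepage velocity v = q / n_e = 0.3651 / 0.32 = 1.141 m/day.

1.14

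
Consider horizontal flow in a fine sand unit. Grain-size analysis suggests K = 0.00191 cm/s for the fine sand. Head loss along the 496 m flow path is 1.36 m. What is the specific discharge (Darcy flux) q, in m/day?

0.00452

Convert K: 0.00191 cm/s × 864 = 1.650 m/day.
Hydraulic gradient i = Δh / L = 1.36 / 496 = 0.002742.
Specific discharge q = K · i = 1.650 × 0.002742 = 0.004525 m/day.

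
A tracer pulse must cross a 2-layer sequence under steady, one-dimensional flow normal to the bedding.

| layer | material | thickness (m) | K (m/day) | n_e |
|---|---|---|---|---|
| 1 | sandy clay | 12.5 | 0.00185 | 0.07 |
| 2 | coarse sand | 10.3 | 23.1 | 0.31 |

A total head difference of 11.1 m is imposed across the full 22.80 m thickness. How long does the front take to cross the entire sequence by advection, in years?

With flow normal to the layers, continuity requires the same specific discharge q through every layer.
Σ(b_i/K_i) = 12.5/0.00185 + 10.3/23.1 = 6757 d.
q = Δh / Σ(b_i/K_i) = 11.1 / 6757 = 0.001643 m/day.
In each layer the seepage velocity is v_i = q/n_i, so the layer transit time is t_i = b_i·n_i / q:
  layer 1 (sandy clay): t_1 = 12.5 × 0.07 / 0.001643 = 532.7 d
  layer 2 (coarse sand): t_2 = 10.3 × 0.31 / 0.001643 = 1944 d
Total t = Σ t_i = 2476 days = 6.780 years.

6.78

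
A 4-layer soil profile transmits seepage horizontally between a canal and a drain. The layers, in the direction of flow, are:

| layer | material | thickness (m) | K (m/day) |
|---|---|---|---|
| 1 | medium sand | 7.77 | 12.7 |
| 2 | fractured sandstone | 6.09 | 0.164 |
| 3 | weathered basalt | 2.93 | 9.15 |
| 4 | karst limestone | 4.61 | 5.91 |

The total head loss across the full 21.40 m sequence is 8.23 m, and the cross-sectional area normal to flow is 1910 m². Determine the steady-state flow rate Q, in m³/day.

Flow is perpendicular to layering, so the layers act in series and the equivalent K is the thickness-weighted harmonic mean.
Total thickness L = 7.77 + 6.09 + 2.93 + 4.61 = 21.40 m.
Σ(b_i/K_i) = 7.77/12.7 + 6.09/0.164 + 2.93/9.15 + 4.61/5.91 = 38.85 d.
K_eq = L / Σ(b_i/K_i) = 21.40 / 38.85 = 0.5509 m/day.
Q = K_eq · A · (Δh/L) = 0.5509 × 1910 × (8.23/21.40) = 404.7 m³/day.

405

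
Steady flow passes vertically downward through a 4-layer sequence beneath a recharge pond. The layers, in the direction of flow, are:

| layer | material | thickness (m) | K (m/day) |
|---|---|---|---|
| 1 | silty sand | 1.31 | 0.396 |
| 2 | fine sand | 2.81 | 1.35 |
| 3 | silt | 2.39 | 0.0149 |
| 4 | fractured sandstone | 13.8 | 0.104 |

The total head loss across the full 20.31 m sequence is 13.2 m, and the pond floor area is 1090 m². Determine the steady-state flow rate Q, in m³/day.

48.2

Flow is perpendicular to layering, so the layers act in series and the equivalent K is the thickness-weighted harmonic mean.
Total thickness L = 1.31 + 2.81 + 2.39 + 13.8 = 20.31 m.
Σ(b_i/K_i) = 1.31/0.396 + 2.81/1.35 + 2.39/0.0149 + 13.8/0.104 = 298.5 d.
K_eq = L / Σ(b_i/K_i) = 20.31 / 298.5 = 0.06804 m/day.
Q = K_eq · A · (Δh/L) = 0.06804 × 1090 × (13.2/20.31) = 48.20 m³/day.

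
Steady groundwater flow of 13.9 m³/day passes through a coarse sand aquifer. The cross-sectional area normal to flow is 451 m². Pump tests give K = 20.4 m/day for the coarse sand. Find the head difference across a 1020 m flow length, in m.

1.54

From Q = K·A·i, i = Q / (K·A) = 13.9 / (20.40 × 451.0) = 0.001511.
Head loss Δh = i · L = 0.001511 × 1020 = 1.541 m.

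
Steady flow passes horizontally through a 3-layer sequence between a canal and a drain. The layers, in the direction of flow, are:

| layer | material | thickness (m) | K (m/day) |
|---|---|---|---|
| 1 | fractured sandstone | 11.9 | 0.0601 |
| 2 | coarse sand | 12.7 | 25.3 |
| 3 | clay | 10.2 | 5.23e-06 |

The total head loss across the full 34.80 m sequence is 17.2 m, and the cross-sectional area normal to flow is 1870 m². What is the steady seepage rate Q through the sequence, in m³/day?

Flow is perpendicular to layering, so the layers act in series and the equivalent K is the thickness-weighted harmonic mean.
Total thickness L = 11.9 + 12.7 + 10.2 = 34.80 m.
Σ(b_i/K_i) = 11.9/0.0601 + 12.7/25.3 + 10.2/5.23e-06 = 1.950e+06 d.
K_eq = L / Σ(b_i/K_i) = 34.80 / 1.950e+06 = 1.784e-05 m/day.
Q = K_eq · A · (Δh/L) = 1.784e-05 × 1870 × (17.2/34.80) = 0.01649 m³/day.

0.0165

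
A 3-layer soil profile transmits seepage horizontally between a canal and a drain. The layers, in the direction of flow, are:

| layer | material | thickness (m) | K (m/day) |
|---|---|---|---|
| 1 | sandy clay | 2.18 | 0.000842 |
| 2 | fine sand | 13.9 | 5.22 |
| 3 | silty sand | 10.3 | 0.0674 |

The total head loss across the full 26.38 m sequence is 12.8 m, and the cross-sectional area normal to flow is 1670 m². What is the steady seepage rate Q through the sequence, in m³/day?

7.79

Flow is perpendicular to layering, so the layers act in series and the equivalent K is the thickness-weighted harmonic mean.
Total thickness L = 2.18 + 13.9 + 10.3 = 26.38 m.
Σ(b_i/K_i) = 2.18/0.000842 + 13.9/5.22 + 10.3/0.0674 = 2745 d.
K_eq = L / Σ(b_i/K_i) = 26.38 / 2745 = 0.009612 m/day.
Q = K_eq · A · (Δh/L) = 0.009612 × 1670 × (12.8/26.38) = 7.789 m³/day.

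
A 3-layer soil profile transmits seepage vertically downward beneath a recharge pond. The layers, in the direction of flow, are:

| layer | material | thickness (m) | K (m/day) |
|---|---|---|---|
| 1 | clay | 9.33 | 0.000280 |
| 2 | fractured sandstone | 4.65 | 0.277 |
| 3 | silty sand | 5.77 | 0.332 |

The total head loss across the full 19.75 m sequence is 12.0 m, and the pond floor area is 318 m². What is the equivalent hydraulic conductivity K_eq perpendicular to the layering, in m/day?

0.000592

Flow is perpendicular to layering, so the layers act in series and the equivalent K is the thickness-weighted harmonic mean.
Total thickness L = 9.33 + 4.65 + 5.77 = 19.75 m.
Σ(b_i/K_i) = 9.33/0.000280 + 4.65/0.277 + 5.77/0.332 = 33356 d.
K_eq = L / Σ(b_i/K_i) = 19.75 / 33356 = 0.0005921 m/day.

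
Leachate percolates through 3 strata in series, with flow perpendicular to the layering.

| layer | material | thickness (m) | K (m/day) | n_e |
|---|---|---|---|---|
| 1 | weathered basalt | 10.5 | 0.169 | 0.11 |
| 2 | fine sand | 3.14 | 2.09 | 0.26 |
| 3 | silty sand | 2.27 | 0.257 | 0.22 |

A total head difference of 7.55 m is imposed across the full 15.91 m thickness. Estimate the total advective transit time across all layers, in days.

23.7

With flow normal to the layers, continuity requires the same specific discharge q through every layer.
Σ(b_i/K_i) = 10.5/0.169 + 3.14/2.09 + 2.27/0.257 = 72.47 d.
q = Δh / Σ(b_i/K_i) = 7.55 / 72.47 = 0.1042 m/day.
In each layer the seepage velocity is v_i = q/n_i, so the layer transit time is t_i = b_i·n_i / q:
  layer 1 (weathered basalt): t_1 = 10.5 × 0.11 / 0.1042 = 11.09 d
  layer 2 (fine sand): t_2 = 3.14 × 0.26 / 0.1042 = 7.836 d
  layer 3 (silty sand): t_3 = 2.27 × 0.22 / 0.1042 = 4.793 d
Total t = Σ t_i = 23.71 days.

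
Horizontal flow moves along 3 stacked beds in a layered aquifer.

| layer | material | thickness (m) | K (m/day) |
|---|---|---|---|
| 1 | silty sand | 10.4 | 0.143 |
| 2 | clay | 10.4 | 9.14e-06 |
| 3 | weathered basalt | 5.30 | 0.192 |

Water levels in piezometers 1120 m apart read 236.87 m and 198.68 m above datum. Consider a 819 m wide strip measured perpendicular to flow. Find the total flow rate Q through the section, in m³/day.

70.0

Flow is parallel to layering, so each bed carries its own Darcy discharge and the transmissivities add.
Σ(K_i·b_i) = 0.143×10.4 + 9.14e-06×10.4 + 0.192×5.30 = 2.505 m²/day.
Hydraulic gradient i = (236.87 − 198.68) / 1120 = 38.19 / 1120 = 0.03410.
Q = Σ(K_i·b_i) · W · i = 2.505 × 819 × 0.03410 = 69.95 m³/day.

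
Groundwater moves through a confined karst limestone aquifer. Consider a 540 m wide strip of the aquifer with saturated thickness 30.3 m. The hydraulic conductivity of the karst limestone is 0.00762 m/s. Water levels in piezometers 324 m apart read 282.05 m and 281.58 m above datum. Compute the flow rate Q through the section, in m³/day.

15600

Convert K: 0.00762 m/s × 86400 = 658.4 m/day.
Cross-sectional area A = 540 × 30.3 = 16362 m².
Hydraulic gradient i = (282.05 − 281.58) / 324 = 0.47 / 324 = 0.001451.
Darcy's law: Q = K · A · i = 658.4 × 16362 × 0.001451 = 15626 m³/day.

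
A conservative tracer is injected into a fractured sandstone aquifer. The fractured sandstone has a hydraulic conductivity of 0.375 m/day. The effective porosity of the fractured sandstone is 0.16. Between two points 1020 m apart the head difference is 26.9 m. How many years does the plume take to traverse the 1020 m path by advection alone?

45.2

Hydraulic gradient i = Δh / L = 26.9 / 1020 = 0.02637.
Darcy flux q = K · i = 0.3750 × 0.02637 = 0.009890 m/day.
Seepage velocity v = q / n_e = 0.009890 / 0.16 = 0.06181 m/day.
Travel time t = L / v = 1020 / 0.06181 = 16502 days = 45.18 years.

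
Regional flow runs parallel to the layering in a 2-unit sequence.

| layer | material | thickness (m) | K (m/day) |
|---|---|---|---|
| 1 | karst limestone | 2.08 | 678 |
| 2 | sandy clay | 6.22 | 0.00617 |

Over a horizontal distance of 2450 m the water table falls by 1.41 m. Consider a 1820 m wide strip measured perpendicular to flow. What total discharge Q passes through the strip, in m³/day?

1480

Flow is parallel to layering, so each bed carries its own Darcy discharge and the transmissivities add.
Σ(K_i·b_i) = 678×2.08 + 0.00617×6.22 = 1410 m²/day.
Hydraulic gradient i = Δh / L = 1.41 / 2450 = 0.0005755.
Q = Σ(K_i·b_i) · W · i = 1410 × 1820 × 0.0005755 = 1477 m³/day.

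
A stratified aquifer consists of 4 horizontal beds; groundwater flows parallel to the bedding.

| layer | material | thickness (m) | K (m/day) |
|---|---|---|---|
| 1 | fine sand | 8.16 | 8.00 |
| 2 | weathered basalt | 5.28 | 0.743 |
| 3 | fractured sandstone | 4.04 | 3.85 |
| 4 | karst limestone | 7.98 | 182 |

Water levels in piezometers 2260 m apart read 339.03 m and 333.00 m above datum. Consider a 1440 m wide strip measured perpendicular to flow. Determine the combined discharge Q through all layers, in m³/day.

5910

Flow is parallel to layering, so each bed carries its own Darcy discharge and the transmissivities add.
Σ(K_i·b_i) = 8.00×8.16 + 0.743×5.28 + 3.85×4.04 + 182×7.98 = 1537 m²/day.
Hydraulic gradient i = (339.03 − 333.00) / 2260 = 6.03 / 2260 = 0.002668.
Q = Σ(K_i·b_i) · W · i = 1537 × 1440 × 0.002668 = 5906 m³/day.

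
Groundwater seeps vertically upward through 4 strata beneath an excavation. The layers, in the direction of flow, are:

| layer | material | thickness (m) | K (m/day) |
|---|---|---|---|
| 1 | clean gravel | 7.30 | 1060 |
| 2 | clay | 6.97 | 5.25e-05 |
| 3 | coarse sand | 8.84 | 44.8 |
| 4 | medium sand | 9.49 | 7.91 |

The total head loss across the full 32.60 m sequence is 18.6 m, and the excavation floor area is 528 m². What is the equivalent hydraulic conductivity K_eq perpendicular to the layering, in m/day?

0.000246

Flow is perpendicular to layering, so the layers act in series and the equivalent K is the thickness-weighted harmonic mean.
Total thickness L = 7.30 + 6.97 + 8.84 + 9.49 = 32.60 m.
Σ(b_i/K_i) = 7.30/1060 + 6.97/5.25e-05 + 8.84/44.8 + 9.49/7.91 = 1.328e+05 d.
K_eq = L / Σ(b_i/K_i) = 32.60 / 1.328e+05 = 0.0002455 m/day.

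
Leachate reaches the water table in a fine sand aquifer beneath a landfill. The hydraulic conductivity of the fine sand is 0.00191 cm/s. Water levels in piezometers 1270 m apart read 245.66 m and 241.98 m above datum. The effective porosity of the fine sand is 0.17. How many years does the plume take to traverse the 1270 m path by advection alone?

124

Convert K: 0.00191 cm/s × 864 = 1.650 m/day.
Hydraulic gradient i = (245.66 − 241.98) / 1270 = 3.68 / 1270 = 0.002898.
Darcy flux q = K · i = 1.650 × 0.002898 = 0.004782 m/day.
Seepage velocity v = q / n_e = 0.004782 / 0.17 = 0.02813 m/day.
Travel time t = L / v = 1270 / 0.02813 = 45150 days = 123.6 years.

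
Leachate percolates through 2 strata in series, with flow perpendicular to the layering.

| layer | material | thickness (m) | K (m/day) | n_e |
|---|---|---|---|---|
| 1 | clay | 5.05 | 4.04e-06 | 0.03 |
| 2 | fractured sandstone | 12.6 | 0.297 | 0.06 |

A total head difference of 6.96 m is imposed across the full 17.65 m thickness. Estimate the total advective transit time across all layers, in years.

446

With flow normal to the layers, continuity requires the same specific discharge q through every layer.
Σ(b_i/K_i) = 5.05/4.04e-06 + 12.6/0.297 = 1.250e+06 d.
q = Δh / Σ(b_i/K_i) = 6.96 / 1.250e+06 = 5.568e-06 m/day.
In each layer the seepage velocity is v_i = q/n_i, so the layer transit time is t_i = b_i·n_i / q:
  layer 1 (clay): t_1 = 5.05 × 0.03 / 5.568e-06 = 27210 d
  layer 2 (fractured sandstone): t_2 = 12.6 × 0.06 / 5.568e-06 = 1.358e+05 d
Total t = Σ t_i = 1.630e+05 days = 446.2 years.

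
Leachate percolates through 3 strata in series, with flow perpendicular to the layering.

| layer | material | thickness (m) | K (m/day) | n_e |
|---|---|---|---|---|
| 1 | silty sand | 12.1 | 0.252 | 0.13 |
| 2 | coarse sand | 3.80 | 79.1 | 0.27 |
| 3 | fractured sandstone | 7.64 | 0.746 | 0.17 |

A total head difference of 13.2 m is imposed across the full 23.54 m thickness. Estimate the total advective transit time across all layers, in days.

With flow normal to the layers, continuity requires the same specific discharge q through every layer.
Σ(b_i/K_i) = 12.1/0.252 + 3.80/79.1 + 7.64/0.746 = 58.31 d.
q = Δh / Σ(b_i/K_i) = 13.2 / 58.31 = 0.2264 m/day.
In each layer the seepage velocity is v_i = q/n_i, so the layer transit time is t_i = b_i·n_i / q:
  layer 1 (silty sand): t_1 = 12.1 × 0.13 / 0.2264 = 6.948 d
  layer 2 (coarse sand): t_2 = 3.80 × 0.27 / 0.2264 = 4.532 d
  layer 3 (fractured sandstone): t_3 = 7.64 × 0.17 / 0.2264 = 5.737 d
Total t = Σ t_i = 17.22 days.

17.2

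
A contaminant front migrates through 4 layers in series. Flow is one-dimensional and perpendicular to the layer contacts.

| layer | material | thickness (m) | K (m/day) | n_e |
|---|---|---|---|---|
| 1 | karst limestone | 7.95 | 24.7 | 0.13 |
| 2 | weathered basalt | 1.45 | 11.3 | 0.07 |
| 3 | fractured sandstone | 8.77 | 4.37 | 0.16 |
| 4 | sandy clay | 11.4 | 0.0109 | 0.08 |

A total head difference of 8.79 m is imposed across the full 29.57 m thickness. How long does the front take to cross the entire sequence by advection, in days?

411

With flow normal to the layers, continuity requires the same specific discharge q through every layer.
Σ(b_i/K_i) = 7.95/24.7 + 1.45/11.3 + 8.77/4.37 + 11.4/0.0109 = 1048 d.
q = Δh / Σ(b_i/K_i) = 8.79 / 1048 = 0.008385 m/day.
In each layer the seepage velocity is v_i = q/n_i, so the layer transit time is t_i = b_i·n_i / q:
  layer 1 (karst limestone): t_1 = 7.95 × 0.13 / 0.008385 = 123.3 d
  layer 2 (weathered basalt): t_2 = 1.45 × 0.07 / 0.008385 = 12.11 d
  layer 3 (fractured sandstone): t_3 = 8.77 × 0.16 / 0.008385 = 167.4 d
  layer 4 (sandy clay): t_4 = 11.4 × 0.08 / 0.008385 = 108.8 d
Total t = Σ t_i = 411.5 days.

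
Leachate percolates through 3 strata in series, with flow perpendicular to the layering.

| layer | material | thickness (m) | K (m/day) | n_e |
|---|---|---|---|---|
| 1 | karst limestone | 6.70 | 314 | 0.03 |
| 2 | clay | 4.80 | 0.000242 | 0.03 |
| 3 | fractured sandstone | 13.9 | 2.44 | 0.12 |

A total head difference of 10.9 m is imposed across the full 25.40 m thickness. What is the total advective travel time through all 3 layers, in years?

With flow normal to the layers, continuity requires the same specific discharge q through every layer.
Σ(b_i/K_i) = 6.70/314 + 4.80/0.000242 + 13.9/2.44 = 19840 d.
q = Δh / Σ(b_i/K_i) = 10.9 / 19840 = 0.0005494 m/day.
In each layer the seepage velocity is v_i = q/n_i, so the layer transit time is t_i = b_i·n_i / q:
  layer 1 (karst limestone): t_1 = 6.70 × 0.03 / 0.0005494 = 365.9 d
  layer 2 (clay): t_2 = 4.80 × 0.03 / 0.0005494 = 262.1 d
  layer 3 (fractured sandstone): t_3 = 13.9 × 0.12 / 0.0005494 = 3036 d
Total t = Σ t_i = 3664 days = 10.03 years.

10.0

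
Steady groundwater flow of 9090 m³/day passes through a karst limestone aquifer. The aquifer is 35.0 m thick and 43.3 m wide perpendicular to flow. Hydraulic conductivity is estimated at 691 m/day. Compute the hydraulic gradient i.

Cross-sectional area A = 43.3 × 35.0 = 1516 m².
From Q = K·A·i, i = Q / (K·A) = 9090 / (691.0 × 1516) = 0.008680.

0.00868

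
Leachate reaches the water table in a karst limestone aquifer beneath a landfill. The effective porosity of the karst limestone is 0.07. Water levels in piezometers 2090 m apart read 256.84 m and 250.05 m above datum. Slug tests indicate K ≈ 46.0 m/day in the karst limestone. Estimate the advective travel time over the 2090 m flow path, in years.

2.68

Hydraulic gradient i = (256.84 − 250.05) / 2090 = 6.79 / 2090 = 0.003249.
Darcy flux q = K · i = 46.00 × 0.003249 = 0.1494 m/day.
Seepage velocity v = q / n_e = 0.1494 / 0.07 = 2.135 m/day.
Travel time t = L / v = 2090 / 2.135 = 979.0 days = 2.680 years.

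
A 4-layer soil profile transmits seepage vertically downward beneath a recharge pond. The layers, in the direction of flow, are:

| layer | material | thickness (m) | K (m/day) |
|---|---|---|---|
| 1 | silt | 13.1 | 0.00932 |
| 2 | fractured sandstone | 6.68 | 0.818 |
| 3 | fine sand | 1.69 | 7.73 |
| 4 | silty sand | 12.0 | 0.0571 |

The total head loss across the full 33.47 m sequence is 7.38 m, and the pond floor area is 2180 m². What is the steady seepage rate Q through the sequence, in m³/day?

Flow is perpendicular to layering, so the layers act in series and the equivalent K is the thickness-weighted harmonic mean.
Total thickness L = 13.1 + 6.68 + 1.69 + 12.0 = 33.47 m.
Σ(b_i/K_i) = 13.1/0.00932 + 6.68/0.818 + 1.69/7.73 + 12.0/0.0571 = 1624 d.
K_eq = L / Σ(b_i/K_i) = 33.47 / 1624 = 0.02061 m/day.
Q = K_eq · A · (Δh/L) = 0.02061 × 2180 × (7.38/33.47) = 9.906 m³/day.

9.91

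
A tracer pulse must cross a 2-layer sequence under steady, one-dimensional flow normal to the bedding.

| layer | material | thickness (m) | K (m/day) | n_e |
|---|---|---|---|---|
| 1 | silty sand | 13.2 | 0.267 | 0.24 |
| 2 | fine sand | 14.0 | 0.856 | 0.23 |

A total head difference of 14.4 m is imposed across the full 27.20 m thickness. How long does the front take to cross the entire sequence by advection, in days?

29.2

With flow normal to the layers, continuity requires the same specific discharge q through every layer.
Σ(b_i/K_i) = 13.2/0.267 + 14.0/0.856 = 65.79 d.
q = Δh / Σ(b_i/K_i) = 14.4 / 65.79 = 0.2189 m/day.
In each layer the seepage velocity is v_i = q/n_i, so the layer transit time is t_i = b_i·n_i / q:
  layer 1 (silty sand): t_1 = 13.2 × 0.24 / 0.2189 = 14.47 d
  layer 2 (fine sand): t_2 = 14.0 × 0.23 / 0.2189 = 14.71 d
Total t = Σ t_i = 29.19 days.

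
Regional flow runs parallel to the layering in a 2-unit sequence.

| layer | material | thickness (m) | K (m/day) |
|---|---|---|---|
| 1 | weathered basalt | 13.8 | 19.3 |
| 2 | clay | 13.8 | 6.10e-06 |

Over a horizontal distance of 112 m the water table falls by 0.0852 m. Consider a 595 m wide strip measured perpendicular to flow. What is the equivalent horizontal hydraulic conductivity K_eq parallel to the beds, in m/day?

9.65

Flow is parallel to layering, so each bed carries its own Darcy discharge and the transmissivities add.
Σ(K_i·b_i) = 19.3×13.8 + 6.10e-06×13.8 = 266.3 m²/day.
Total thickness b = 27.60 m, so K_eq = Σ(K_i·b_i)/b = 9.650 m/day.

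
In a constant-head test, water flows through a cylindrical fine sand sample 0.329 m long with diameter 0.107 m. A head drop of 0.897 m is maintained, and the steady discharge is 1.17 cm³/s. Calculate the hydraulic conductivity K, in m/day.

4.12

Cross-sectional area A = π·(d/2)² = π × (0.107/2)² = 0.008992 m².
Convert discharge: 1.17 cm³/s = 1.170e-06 m³/s.
Darcy's law rearranged: K = Q·L / (A·Δh) = 1.170e-06 × 0.329 / (0.008992 × 0.897) = 4.772e-05 m/s = 4.123 m/day.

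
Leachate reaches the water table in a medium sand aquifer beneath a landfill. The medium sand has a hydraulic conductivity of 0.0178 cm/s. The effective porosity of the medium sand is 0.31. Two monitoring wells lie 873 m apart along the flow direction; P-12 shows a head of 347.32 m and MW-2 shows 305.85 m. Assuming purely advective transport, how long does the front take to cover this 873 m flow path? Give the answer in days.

370

Convert K: 0.0178 cm/s × 864 = 15.38 m/day.
Hydraulic gradient i = (347.32 − 305.85) / 873 = 41.47 / 873 = 0.04750.
Darcy flux q = K · i = 15.38 × 0.04750 = 0.7306 m/day.
Seepage velocity v = q / n_e = 0.7306 / 0.31 = 2.357 m/day.
Travel time t = L / v = 873 / 2.357 = 370.4 days.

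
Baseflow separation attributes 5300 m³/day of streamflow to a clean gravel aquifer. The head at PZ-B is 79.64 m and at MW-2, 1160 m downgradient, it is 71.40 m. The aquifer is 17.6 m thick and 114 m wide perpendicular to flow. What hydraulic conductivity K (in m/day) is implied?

372

Cross-sectional area A = 114 × 17.6 = 2006 m².
Hydraulic gradient i = (79.64 − 71.40) / 1160 = 8.24 / 1160 = 0.007103.
From Q = K·A·i, K = Q / (A·i) = 5300 / (2006 × 0.007103) = 371.9 m/day.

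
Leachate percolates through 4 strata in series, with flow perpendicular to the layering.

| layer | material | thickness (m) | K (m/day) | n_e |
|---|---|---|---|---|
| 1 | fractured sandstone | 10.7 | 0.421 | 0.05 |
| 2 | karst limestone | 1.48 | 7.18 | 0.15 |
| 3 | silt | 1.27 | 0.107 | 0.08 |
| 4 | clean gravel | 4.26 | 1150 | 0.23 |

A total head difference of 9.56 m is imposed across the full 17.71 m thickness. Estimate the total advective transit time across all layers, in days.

7.21

With flow normal to the layers, continuity requires the same specific discharge q through every layer.
Σ(b_i/K_i) = 10.7/0.421 + 1.48/7.18 + 1.27/0.107 + 4.26/1150 = 37.49 d.
q = Δh / Σ(b_i/K_i) = 9.56 / 37.49 = 0.2550 m/day.
In each layer the seepage velocity is v_i = q/n_i, so the layer transit time is t_i = b_i·n_i / q:
  layer 1 (fractured sandstone): t_1 = 10.7 × 0.05 / 0.2550 = 2.098 d
  layer 2 (karst limestone): t_2 = 1.48 × 0.15 / 0.2550 = 0.8707 d
  layer 3 (silt): t_3 = 1.27 × 0.08 / 0.2550 = 0.3985 d
  layer 4 (clean gravel): t_4 = 4.26 × 0.23 / 0.2550 = 3.843 d
Total t = Σ t_i = 7.210 days.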